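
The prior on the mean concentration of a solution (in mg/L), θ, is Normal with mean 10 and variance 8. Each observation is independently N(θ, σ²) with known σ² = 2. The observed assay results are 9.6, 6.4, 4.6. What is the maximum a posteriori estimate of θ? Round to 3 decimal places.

n = 3; x̄ = (9.6 + 6.4 + 4.6)/3 = 20.6/3 = 103/15 ≈ 6.8667.
For a Normal prior and Normal likelihood with known variance, the posterior is Normal; its mode equals its mean, the precision-weighted average.
Prior precision 1/σ₀² = 1/8 = 0.125; data precision n/σ² = 3/2 = 1.5.
θ̂ = (0.125·10 + 1.5·(103/15)) / (0.125 + 1.5) = 11.55/1.625 = 462/65 ≈ 7.108.

θ̂_MAP = 7.108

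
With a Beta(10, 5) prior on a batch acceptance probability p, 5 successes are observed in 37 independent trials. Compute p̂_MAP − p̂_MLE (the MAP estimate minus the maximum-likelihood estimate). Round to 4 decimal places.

Posterior is Beta(15, 37); MAP = (15−1)/(52−2) = 14/50 ≈ 0.28000.
MLE ignores the prior: p̂_MLE = k/n = 5/37 ≈ 0.13514.
Difference = 14/50 − 5/37 = 134/925 ≈ 0.1449.

MAP − MLE = 0.1449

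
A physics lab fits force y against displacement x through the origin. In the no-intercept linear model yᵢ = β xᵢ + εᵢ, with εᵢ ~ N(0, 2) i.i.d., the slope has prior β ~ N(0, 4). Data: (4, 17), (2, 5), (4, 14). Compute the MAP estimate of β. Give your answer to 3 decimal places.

log p(β | y) = −Σ(yᵢ − βxᵢ)²/(2·2) − β²/(2·4) + const.
Setting the derivative to zero: Σxᵢ(yᵢ − βxᵢ)/2 − β/4 = 0, so β = Σxᵢyᵢ / (Σxᵢ² + σ²/τ²).
Σxᵢyᵢ = 4·17 + 2·5 + 4·14 = 134; Σxᵢ² = 36; σ²/τ² = 0.5.
β̂_MAP = 134 / (36 + 0.5) = 134/36.5 ≈ 3.671.

β̂_MAP = 3.671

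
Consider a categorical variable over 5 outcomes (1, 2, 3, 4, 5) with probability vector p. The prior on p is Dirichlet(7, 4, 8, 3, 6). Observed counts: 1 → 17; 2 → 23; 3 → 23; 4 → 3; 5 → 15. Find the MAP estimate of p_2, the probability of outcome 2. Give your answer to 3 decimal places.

MAP estimate: 0.250

The posterior is Dirichlet(αᵢ + nᵢ) = Dirichlet(24, 27, 31, 6, 21).
For a Dirichlet(a₁,…,a_K) with all aᵢ > 1, the mode has j-th component (aⱼ − 1)/(Σaᵢ − K).
Here Σaᵢ = 109 and K = 5, so p_2 = (27 − 1)/(109 − 5) = 26/104 ≈ 0.250.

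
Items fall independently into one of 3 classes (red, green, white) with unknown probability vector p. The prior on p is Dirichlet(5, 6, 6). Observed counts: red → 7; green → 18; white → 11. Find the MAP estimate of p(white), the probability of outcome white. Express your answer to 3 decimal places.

The posterior is Dirichlet(αᵢ + nᵢ) = Dirichlet(12, 24, 17).
For a Dirichlet(a₁,…,a_K) with all aᵢ > 1, the mode has j-th component (aⱼ − 1)/(Σaᵢ − K).
Here Σaᵢ = 53 and K = 3, so p(white) = (17 − 1)/(53 − 3) = 16/50 ≈ 0.320.

MAP estimate of p(white) = 0.320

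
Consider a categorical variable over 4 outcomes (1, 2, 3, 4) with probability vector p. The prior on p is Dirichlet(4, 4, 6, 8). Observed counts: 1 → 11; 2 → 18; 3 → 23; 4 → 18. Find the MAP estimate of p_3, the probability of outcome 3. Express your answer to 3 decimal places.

MAP estimate: 0.318

The posterior is Dirichlet(αᵢ + nᵢ) = Dirichlet(15, 22, 29, 26).
For a Dirichlet(a₁,…,a_K) with all aᵢ > 1, the mode has j-th component (aⱼ − 1)/(Σaᵢ − K).
Here Σaᵢ = 92 and K = 4, so p_3 = (29 − 1)/(92 − 4) = 28/88 ≈ 0.318.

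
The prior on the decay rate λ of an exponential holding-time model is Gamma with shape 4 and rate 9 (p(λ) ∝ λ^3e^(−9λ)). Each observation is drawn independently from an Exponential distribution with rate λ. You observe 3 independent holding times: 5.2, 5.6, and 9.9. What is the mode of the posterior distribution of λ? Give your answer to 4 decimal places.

The Exponential(rate=λ) likelihood is ∝ λ^n e^(−λΣtᵢ). Here n = 3 and Σtᵢ = 5.2 + 5.6 + 9.9 = 20.7.
Posterior ∝ λ^3e^(−9λ) · λ^3e^(−20.7λ) = λ^6e^(−29.7λ), i.e. Gamma(7, 29.7).
Mode = (a−1)/b = 6/29.7 ≈ 0.2020.

λ̂_MAP = 0.2020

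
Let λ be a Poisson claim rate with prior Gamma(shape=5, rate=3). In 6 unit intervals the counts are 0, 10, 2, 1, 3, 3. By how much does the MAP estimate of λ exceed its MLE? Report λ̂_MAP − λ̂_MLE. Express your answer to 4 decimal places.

MAP − MLE = -0.6111

Σxᵢ = 19. Posterior is Gamma(24, 9); MAP = (24−1)/9 = 23/9 ≈ 2.55556.
MLE = x̄ = 19/6 ≈ 3.16667.
Difference = 23/9 − 19/6 = -11/18 ≈ -0.6111.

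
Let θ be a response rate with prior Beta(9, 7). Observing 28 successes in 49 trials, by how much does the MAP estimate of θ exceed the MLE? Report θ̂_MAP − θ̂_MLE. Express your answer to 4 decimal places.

Posterior is Beta(37, 28); MAP = (37−1)/(65−2) = 36/63 ≈ 0.57143.
MLE ignores the prior: θ̂_MLE = k/n = 28/49 ≈ 0.57143.
Difference = 36/63 − 28/49 = 0 ≈ 0.0000.

MAP − MLE = 0.0000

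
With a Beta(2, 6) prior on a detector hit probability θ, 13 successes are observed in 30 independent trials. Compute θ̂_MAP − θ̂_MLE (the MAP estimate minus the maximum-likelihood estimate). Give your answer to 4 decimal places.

Posterior is Beta(15, 23); MAP = (15−1)/(38−2) = 14/36 ≈ 0.38889.
MLE ignores the prior: θ̂_MLE = k/n = 13/30 ≈ 0.43333.
Difference = 14/36 − 13/30 = -2/45 ≈ -0.0444.

MAP − MLE = -0.0444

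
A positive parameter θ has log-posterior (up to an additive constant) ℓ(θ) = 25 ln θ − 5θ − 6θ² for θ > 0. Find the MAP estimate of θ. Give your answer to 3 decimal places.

ℓ'(θ) = 25/θ − 5 − 12θ. Setting this to zero and multiplying by θ: 12θ² + 5θ − 25 = 0.
θ = (−5 + √(5² + 4·12·25)) / (2·12) = (−5 + √1225) / 24 = (−5 + 35)/24 = 5/4.
ℓ''(θ) = −25/θ² − 12 < 0, confirming a maximum.

θ̂_MAP = 1.250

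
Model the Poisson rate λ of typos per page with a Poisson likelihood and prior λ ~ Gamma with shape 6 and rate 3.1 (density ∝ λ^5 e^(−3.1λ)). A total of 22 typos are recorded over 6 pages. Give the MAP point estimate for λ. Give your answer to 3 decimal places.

Σxᵢ = 22, n = 6.
Posterior ∝ λ^5e^(−3.1λ) · λ^22e^(−6λ) = λ^27e^(−9.1λ), i.e. Gamma(shape=28, rate=9.1).
The mode of a Gamma(a, b) with a ≥ 1 (shape–rate) is (a−1)/b = 27/9.1 ≈ 2.967.

λ̂_MAP = 2.967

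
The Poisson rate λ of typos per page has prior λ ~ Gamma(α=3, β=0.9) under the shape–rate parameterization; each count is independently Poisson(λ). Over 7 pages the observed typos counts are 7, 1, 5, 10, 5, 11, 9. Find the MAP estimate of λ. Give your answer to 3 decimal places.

Σxᵢ = 7+1+5+10+5+11+9 = 48, with n = 7.
Posterior ∝ λ^2e^(−0.9λ) · λ^48e^(−7λ) = λ^50e^(−7.9λ), i.e. Gamma(shape=51, rate=7.9).
The mode of a Gamma(a, b) with a ≥ 1 (shape–rate) is (a−1)/b = 50/7.9 ≈ 6.329.

λ̂_MAP = 6.329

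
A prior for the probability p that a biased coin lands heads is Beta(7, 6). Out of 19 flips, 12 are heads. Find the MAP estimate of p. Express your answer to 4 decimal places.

Prior: Beta(7, 6).
Data: 12 successes in 19 trials. The binomial likelihood contributes p^12(1−p)^7, so the posterior is Beta(7+12, 6+7) = Beta(19, 13).
For Beta(a, b) with a, b > 1 the mode is (a−1)/(a+b−2) = 18/30 ≈ 0.6000.

p̂_MAP = 0.6000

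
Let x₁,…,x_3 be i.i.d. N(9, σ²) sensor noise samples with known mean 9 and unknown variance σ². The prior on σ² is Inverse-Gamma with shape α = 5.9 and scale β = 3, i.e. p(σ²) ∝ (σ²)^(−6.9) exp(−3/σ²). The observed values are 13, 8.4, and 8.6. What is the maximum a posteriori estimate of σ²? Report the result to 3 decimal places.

Sum of squared deviations about the known mean: SS = (13−9)² + (8.4−9)² + (8.6−9)² = 16.52.
The Normal likelihood contributes (σ²)^(−n/2) exp(−SS/(2σ²)), so the posterior is Inverse-Gamma(α + n/2, β + SS/2) = Inverse-Gamma(7.4, 11.26).
The mode of Inverse-Gamma(a, b) is b/(a+1) = 11.26/8.4 ≈ 1.340.

σ̂²_MAP = 1.340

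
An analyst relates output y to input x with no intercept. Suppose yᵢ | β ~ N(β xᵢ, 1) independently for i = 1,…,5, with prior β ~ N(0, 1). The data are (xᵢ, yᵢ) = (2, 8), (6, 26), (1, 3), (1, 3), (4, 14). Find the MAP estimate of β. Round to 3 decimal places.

β̂_MAP = 3.966

log p(β | y) = −Σ(yᵢ − βxᵢ)²/(2·1) − β²/(2·1) + const.
Setting the derivative to zero: Σxᵢ(yᵢ − βxᵢ)/1 − β/1 = 0, so β = Σxᵢyᵢ / (Σxᵢ² + σ²/τ²).
Σxᵢyᵢ = 2·8 + 6·26 + 1·3 + 1·3 + 4·14 = 234; Σxᵢ² = 58; σ²/τ² = 1.
β̂_MAP = 234 / (58 + 1) = 234/59 ≈ 3.966.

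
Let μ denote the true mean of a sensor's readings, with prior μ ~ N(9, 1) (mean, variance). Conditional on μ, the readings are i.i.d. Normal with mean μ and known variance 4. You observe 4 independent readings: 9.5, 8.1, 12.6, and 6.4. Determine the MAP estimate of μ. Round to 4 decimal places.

μ̂_MAP = 9.0750

n = 4; x̄ = (9.5 + 8.1 + 12.6 + 6.4)/4 = 36.6/4 = 9.15.
For a Normal prior and Normal likelihood with known variance, the posterior is Normal; its mode equals its mean, the precision-weighted average.
Prior precision 1/σ₀² = 1/1 = 1; data precision n/σ² = 4/4 = 1.
μ̂ = (1·9 + 1·9.15) / (1 + 1) = 18.15/2 = 9.0750.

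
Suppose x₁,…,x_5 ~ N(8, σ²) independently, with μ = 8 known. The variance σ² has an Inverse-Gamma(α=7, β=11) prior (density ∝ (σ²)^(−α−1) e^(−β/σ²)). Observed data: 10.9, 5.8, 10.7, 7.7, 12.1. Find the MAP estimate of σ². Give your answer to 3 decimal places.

Sum of squared deviations about the known mean: SS = (10.9−8)² + (5.8−8)² + (10.7−8)² + (7.7−8)² + (12.1−8)² = 37.44.
The Normal likelihood contributes (σ²)^(−n/2) exp(−SS/(2σ²)), so the posterior is Inverse-Gamma(α + n/2, β + SS/2) = Inverse-Gamma(9.5, 29.72).
The mode of Inverse-Gamma(a, b) is b/(a+1) = 29.72/10.5 ≈ 2.830.

σ̂²_MAP = 2.830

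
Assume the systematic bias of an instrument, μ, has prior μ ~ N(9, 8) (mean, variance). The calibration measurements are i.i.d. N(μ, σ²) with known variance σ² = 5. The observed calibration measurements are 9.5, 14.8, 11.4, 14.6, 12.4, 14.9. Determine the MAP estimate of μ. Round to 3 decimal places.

n = 6; x̄ = (9.5 + 14.8 + 11.4 + 14.6 + 12.4 + 14.9)/6 = 77.6/6 = 194/15 ≈ 12.9333.
For a Normal prior and Normal likelihood with known variance, the posterior is Normal; its mode equals its mean, the precision-weighted average.
Prior precision 1/σ₀² = 1/8 = 0.125; data precision n/σ² = 6/5 = 1.2.
μ̂ = (0.125·9 + 1.2·(194/15)) / (0.125 + 1.2) = 16.645/1.325 = 3329/265 ≈ 12.562.

μ̂_MAP = 12.562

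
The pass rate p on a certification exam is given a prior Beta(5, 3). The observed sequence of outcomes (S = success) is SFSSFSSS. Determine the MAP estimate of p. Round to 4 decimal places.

Prior: Beta(5, 3).
Data: 6 successes in 8 trials (from the sequence). The binomial likelihood contributes p^6(1−p)^2, so the posterior is Beta(5+6, 3+2) = Beta(11, 5).
For Beta(a, b) with a, b > 1 the mode is (a−1)/(a+b−2) = 10/14 ≈ 0.7143.

p̂_MAP = 0.7143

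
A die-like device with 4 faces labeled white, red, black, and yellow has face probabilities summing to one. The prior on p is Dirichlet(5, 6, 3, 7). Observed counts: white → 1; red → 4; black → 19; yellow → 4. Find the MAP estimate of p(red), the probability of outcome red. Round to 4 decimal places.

MAP estimate of p(red) = 0.2000

The posterior is Dirichlet(αᵢ + nᵢ) = Dirichlet(6, 10, 22, 11).
For a Dirichlet(a₁,…,a_K) with all aᵢ > 1, the mode has j-th component (aⱼ − 1)/(Σaᵢ − K).
Here Σaᵢ = 49 and K = 4, so p(red) = (10 − 1)/(49 − 4) = 9/45 ≈ 0.2000.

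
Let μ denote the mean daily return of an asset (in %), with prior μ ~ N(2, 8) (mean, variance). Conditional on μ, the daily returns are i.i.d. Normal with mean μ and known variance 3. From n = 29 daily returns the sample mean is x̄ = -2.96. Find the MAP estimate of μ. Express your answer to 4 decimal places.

n = 29, x̄ = -2.96.
For a Normal prior and Normal likelihood with known variance, the posterior is Normal; its mode equals its mean, the precision-weighted average.
Prior precision 1/σ₀² = 1/8 = 0.125; data precision n/σ² = 29/3.
μ̂ = (0.125·2 + (29/3)·(-2.96)) / (0.125 + 29/3) = (-8509/300)/(235/24) = -17018/5875 ≈ -2.8967.

μ̂_MAP = -2.8967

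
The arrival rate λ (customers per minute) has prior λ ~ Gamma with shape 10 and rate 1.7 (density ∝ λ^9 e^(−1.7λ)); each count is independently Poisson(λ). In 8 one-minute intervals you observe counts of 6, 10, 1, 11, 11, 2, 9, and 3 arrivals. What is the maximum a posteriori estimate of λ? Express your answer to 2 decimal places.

λ̂_MAP = 6.39

Σxᵢ = 6+10+1+11+11+2+9+3 = 53, with n = 8.
Posterior ∝ λ^9e^(−1.7λ) · λ^53e^(−8λ) = λ^62e^(−9.7λ), i.e. Gamma(shape=63, rate=9.7).
The mode of a Gamma(a, b) with a ≥ 1 (shape–rate) is (a−1)/b = 62/9.7 ≈ 6.39.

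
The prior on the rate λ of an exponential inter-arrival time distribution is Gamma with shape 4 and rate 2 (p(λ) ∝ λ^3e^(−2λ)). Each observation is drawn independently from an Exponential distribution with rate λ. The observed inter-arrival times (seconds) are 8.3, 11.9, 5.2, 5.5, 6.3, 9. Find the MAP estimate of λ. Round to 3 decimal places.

The Exponential(rate=λ) likelihood is ∝ λ^n e^(−λΣtᵢ). Here n = 6 and Σtᵢ = 8.3 + 11.9 + 5.2 + 5.5 + 6.3 + 9 = 46.2.
Posterior ∝ λ^3e^(−2λ) · λ^6e^(−46.2λ) = λ^9e^(−48.2λ), i.e. Gamma(10, 48.2).
Mode = (a−1)/b = 9/48.2 ≈ 0.187.

λ̂_MAP = 0.187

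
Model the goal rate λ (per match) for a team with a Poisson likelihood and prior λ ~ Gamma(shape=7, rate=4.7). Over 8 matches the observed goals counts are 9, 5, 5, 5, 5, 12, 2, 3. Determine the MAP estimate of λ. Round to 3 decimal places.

Σxᵢ = 9+5+5+5+5+12+2+3 = 46, with n = 8.
Posterior ∝ λ^6e^(−4.7λ) · λ^46e^(−8λ) = λ^52e^(−12.7λ), i.e. Gamma(shape=53, rate=12.7).
The mode of a Gamma(a, b) with a ≥ 1 (shape–rate) is (a−1)/b = 52/12.7 ≈ 4.094.

λ̂_MAP = 4.094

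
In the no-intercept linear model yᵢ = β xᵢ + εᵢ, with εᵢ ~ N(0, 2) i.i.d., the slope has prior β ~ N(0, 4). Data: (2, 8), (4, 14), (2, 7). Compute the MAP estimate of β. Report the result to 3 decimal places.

log p(β | y) = −Σ(yᵢ − βxᵢ)²/(2·2) − β²/(2·4) + const.
Setting the derivative to zero: Σxᵢ(yᵢ − βxᵢ)/2 − β/4 = 0, so β = Σxᵢyᵢ / (Σxᵢ² + σ²/τ²).
Σxᵢyᵢ = 2·8 + 4·14 + 2·7 = 86; Σxᵢ² = 24; σ²/τ² = 0.5.
β̂_MAP = 86 / (24 + 0.5) = 86/24.5 ≈ 3.510.

β̂_MAP = 3.510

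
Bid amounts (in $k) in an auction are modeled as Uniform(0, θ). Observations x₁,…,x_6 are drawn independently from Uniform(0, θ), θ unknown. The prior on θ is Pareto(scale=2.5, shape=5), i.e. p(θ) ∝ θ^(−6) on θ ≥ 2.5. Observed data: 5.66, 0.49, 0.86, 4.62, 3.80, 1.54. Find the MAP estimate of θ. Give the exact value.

θ̂_MAP = 5.66

The Uniform(0, θ) likelihood is θ^(−n) for θ ≥ max(xᵢ), zero otherwise. Here max(xᵢ) = 5.66.
Posterior ∝ θ^(−6) · θ^(−6) = θ^(−12) on θ ≥ max(2.5, 5.66) = 5.66.
This density is strictly decreasing in θ, so the posterior mode lies at the lower boundary of the support.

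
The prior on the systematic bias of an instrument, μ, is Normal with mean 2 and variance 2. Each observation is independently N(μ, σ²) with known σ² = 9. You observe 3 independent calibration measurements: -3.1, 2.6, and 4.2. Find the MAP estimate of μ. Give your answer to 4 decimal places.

μ̂_MAP = 1.6933

n = 3; x̄ = ((-3.1) + 2.6 + 4.2)/3 = 3.7/3 = 37/30 ≈ 1.2333.
For a Normal prior and Normal likelihood with known variance, the posterior is Normal; its mode equals its mean, the precision-weighted average.
Prior precision 1/σ₀² = 1/2 = 0.5; data precision n/σ² = 3/9 = 1/3.
μ̂ = (0.5·2 + (1/3)·(37/30)) / (0.5 + 1/3) = (127/90)/(5/6) = 127/75 ≈ 1.6933.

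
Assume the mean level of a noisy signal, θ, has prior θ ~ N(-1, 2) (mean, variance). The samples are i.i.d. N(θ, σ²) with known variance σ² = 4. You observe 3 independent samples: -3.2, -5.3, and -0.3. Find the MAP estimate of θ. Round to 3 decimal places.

θ̂_MAP = -2.160

n = 3; x̄ = ((-3.2) + (-5.3) + (-0.3))/3 = -8.8/3 = -44/15 ≈ -2.9333.
For a Normal prior and Normal likelihood with known variance, the posterior is Normal; its mode equals its mean, the precision-weighted average.
Prior precision 1/σ₀² = 1/2 = 0.5; data precision n/σ² = 3/4 = 0.75.
θ̂ = (0.5·(-1) + 0.75·(-44/15)) / (0.5 + 0.75) = (-2.7)/1.25 = -2.160.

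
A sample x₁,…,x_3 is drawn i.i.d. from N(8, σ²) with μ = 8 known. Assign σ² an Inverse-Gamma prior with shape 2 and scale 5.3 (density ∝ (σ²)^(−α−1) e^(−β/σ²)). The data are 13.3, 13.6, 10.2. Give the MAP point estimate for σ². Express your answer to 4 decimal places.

σ̂²_MAP = 8.3211

Sum of squared deviations about the known mean: SS = (13.3−8)² + (13.6−8)² + (10.2−8)² = 64.29.
The Normal likelihood contributes (σ²)^(−n/2) exp(−SS/(2σ²)), so the posterior is Inverse-Gamma(α + n/2, β + SS/2) = Inverse-Gamma(3.5, 37.445).
The mode of Inverse-Gamma(a, b) is b/(a+1) = 37.445/4.5 ≈ 8.3211.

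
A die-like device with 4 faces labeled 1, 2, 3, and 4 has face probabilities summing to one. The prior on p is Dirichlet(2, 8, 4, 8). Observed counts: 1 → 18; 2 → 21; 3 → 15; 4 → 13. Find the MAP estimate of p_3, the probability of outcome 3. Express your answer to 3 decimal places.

The posterior is Dirichlet(αᵢ + nᵢ) = Dirichlet(20, 29, 19, 21).
For a Dirichlet(a₁,…,a_K) with all aᵢ > 1, the mode has j-th component (aⱼ − 1)/(Σaᵢ − K).
Here Σaᵢ = 89 and K = 4, so p_3 = (19 − 1)/(89 − 4) = 18/85 ≈ 0.212.

MAP estimate: 0.212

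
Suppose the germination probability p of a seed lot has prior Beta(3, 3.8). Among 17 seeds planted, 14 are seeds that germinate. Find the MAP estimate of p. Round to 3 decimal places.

Prior: Beta(3, 3.8).
Data: 14 successes in 17 trials. The binomial likelihood contributes p^14(1−p)^3, so the posterior is Beta(3+14, 3.8+3) = Beta(17, 6.8).
For Beta(a, b) with a, b > 1 the mode is (a−1)/(a+b−2) = 16/21.8 ≈ 0.734.

p̂_MAP = 0.734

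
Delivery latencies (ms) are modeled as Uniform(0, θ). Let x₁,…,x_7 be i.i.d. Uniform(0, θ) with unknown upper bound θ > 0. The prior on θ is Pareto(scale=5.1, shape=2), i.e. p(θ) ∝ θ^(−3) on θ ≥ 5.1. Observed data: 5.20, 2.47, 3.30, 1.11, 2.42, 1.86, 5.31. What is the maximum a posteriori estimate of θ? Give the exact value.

The Uniform(0, θ) likelihood is θ^(−n) for θ ≥ max(xᵢ), zero otherwise. Here max(xᵢ) = 5.31.
Posterior ∝ θ^(−3) · θ^(−7) = θ^(−10) on θ ≥ max(5.1, 5.31) = 5.31.
This density is strictly decreasing in θ, so the posterior mode lies at the lower boundary of the support.

θ̂_MAP = 5.31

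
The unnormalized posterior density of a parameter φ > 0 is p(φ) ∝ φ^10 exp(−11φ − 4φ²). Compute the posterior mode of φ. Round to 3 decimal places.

ℓ'(φ) = 10/φ − 11 − 8φ. Setting this to zero and multiplying by φ: 8φ² + 11φ − 10 = 0.
φ = (−11 + √(11² + 4·8·10)) / (2·8) = (−11 + √441) / 16 = (−11 + 21)/16 = 5/8.
ℓ''(φ) = −10/φ² − 8 < 0, confirming a maximum.

φ̂_MAP = 0.625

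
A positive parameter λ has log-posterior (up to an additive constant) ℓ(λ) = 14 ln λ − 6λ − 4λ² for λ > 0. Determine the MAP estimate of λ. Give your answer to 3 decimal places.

ℓ'(λ) = 14/λ − 6 − 8λ. Setting this to zero and multiplying by λ: 8λ² + 6λ − 14 = 0.
λ = (−6 + √(6² + 4·8·14)) / (2·8) = (−6 + √484) / 16 = (−6 + 22)/16 = 1.
ℓ''(λ) = −14/λ² − 8 < 0, confirming a maximum.

λ̂_MAP = 1.000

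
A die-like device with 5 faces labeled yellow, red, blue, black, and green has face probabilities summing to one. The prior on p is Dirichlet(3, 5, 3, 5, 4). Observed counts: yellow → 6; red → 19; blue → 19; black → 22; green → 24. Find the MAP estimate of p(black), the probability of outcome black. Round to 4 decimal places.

The posterior is Dirichlet(αᵢ + nᵢ) = Dirichlet(9, 24, 22, 27, 28).
For a Dirichlet(a₁,…,a_K) with all aᵢ > 1, the mode has j-th component (aⱼ − 1)/(Σaᵢ − K).
Here Σaᵢ = 110 and K = 5, so p(black) = (27 − 1)/(110 − 5) = 26/105 ≈ 0.2476.

MAP estimate of p(black) = 0.2476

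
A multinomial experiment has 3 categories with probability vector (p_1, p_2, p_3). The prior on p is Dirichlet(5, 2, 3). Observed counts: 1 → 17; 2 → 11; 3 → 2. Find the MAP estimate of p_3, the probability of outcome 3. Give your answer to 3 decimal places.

The posterior is Dirichlet(αᵢ + nᵢ) = Dirichlet(22, 13, 5).
For a Dirichlet(a₁,…,a_K) with all aᵢ > 1, the mode has j-th component (aⱼ − 1)/(Σaᵢ − K).
Here Σaᵢ = 40 and K = 3, so p_3 = (5 − 1)/(40 − 3) = 4/37 ≈ 0.108.

MAP estimate: 0.108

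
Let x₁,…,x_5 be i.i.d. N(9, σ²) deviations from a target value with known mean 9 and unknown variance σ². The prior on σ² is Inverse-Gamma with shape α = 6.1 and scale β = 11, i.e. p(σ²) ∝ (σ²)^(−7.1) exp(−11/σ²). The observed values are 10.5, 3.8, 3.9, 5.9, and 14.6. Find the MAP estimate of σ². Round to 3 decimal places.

Sum of squared deviations about the known mean: SS = (10.5−9)² + (3.8−9)² + (3.9−9)² + (5.9−9)² + (14.6−9)² = 96.27.
The Normal likelihood contributes (σ²)^(−n/2) exp(−SS/(2σ²)), so the posterior is Inverse-Gamma(α + n/2, β + SS/2) = Inverse-Gamma(8.6, 59.135).
The mode of Inverse-Gamma(a, b) is b/(a+1) = 59.135/9.6 ≈ 6.160.

σ̂²_MAP = 6.160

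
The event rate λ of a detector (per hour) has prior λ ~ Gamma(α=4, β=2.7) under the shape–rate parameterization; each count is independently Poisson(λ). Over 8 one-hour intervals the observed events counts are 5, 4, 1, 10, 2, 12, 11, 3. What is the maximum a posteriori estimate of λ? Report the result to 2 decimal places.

λ̂_MAP = 4.77

Σxᵢ = 5+4+1+10+2+12+11+3 = 48, with n = 8.
Posterior ∝ λ^3e^(−2.7λ) · λ^48e^(−8λ) = λ^51e^(−10.7λ), i.e. Gamma(shape=52, rate=10.7).
The mode of a Gamma(a, b) with a ≥ 1 (shape–rate) is (a−1)/b = 51/10.7 ≈ 4.77.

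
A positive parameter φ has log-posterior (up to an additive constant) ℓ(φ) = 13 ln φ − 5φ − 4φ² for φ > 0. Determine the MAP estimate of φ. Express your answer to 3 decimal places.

ℓ'(φ) = 13/φ − 5 − 8φ. Setting this to zero and multiplying by φ: 8φ² + 5φ − 13 = 0.
φ = (−5 + √(5² + 4·8·13)) / (2·8) = (−5 + √441) / 16 = (−5 + 21)/16 = 1.
ℓ''(φ) = −13/φ² − 8 < 0, confirming a maximum.

φ̂_MAP = 1.000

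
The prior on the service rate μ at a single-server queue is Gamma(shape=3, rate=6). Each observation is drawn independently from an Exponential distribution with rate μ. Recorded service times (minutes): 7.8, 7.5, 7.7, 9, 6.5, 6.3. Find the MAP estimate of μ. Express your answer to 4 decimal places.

The Exponential(rate=μ) likelihood is ∝ μ^n e^(−μΣtᵢ). Here n = 6 and Σtᵢ = 7.8 + 7.5 + 7.7 + 9 + 6.5 + 6.3 = 44.8.
Posterior ∝ μ^2e^(−6μ) · μ^6e^(−44.8μ) = μ^8e^(−50.8μ), i.e. Gamma(9, 50.8).
Mode = (a−1)/b = 8/50.8 ≈ 0.1575.

μ̂_MAP = 0.1575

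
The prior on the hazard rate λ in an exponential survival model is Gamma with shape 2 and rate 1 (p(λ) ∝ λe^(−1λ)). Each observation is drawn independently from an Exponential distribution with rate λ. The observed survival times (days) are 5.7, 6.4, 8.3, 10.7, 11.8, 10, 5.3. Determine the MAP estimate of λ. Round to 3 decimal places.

λ̂_MAP = 0.135

The Exponential(rate=λ) likelihood is ∝ λ^n e^(−λΣtᵢ). Here n = 7 and Σtᵢ = 5.7 + 6.4 + 8.3 + 10.7 + 11.8 + 10 + 5.3 = 58.2.
Posterior ∝ λe^(−1λ) · λ^7e^(−58.2λ) = λ^8e^(−59.2λ), i.e. Gamma(9, 59.2).
Mode = (a−1)/b = 8/59.2 ≈ 0.135.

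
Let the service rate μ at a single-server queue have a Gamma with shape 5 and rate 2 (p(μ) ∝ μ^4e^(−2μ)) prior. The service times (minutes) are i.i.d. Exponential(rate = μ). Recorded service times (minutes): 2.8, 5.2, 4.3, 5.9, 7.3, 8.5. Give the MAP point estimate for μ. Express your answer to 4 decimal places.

The Exponential(rate=μ) likelihood is ∝ μ^n e^(−μΣtᵢ). Here n = 6 and Σtᵢ = 2.8 + 5.2 + 4.3 + 5.9 + 7.3 + 8.5 = 34.
Posterior ∝ μ^4e^(−2μ) · μ^6e^(−34μ) = μ^10e^(−36μ), i.e. Gamma(11, 36).
Mode = (a−1)/b = 10/36 ≈ 0.2778.

μ̂_MAP = 0.2778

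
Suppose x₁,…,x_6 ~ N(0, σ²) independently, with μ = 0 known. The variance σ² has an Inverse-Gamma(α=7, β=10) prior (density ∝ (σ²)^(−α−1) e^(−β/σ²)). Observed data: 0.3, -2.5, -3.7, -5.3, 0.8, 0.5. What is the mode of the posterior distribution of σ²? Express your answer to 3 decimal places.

Sum of squared deviations about the known mean: SS = (0.3−0)² + (-2.5−0)² + (-3.7−0)² + (-5.3−0)² + (0.8−0)² + (0.5−0)² = 49.01.
The Normal likelihood contributes (σ²)^(−n/2) exp(−SS/(2σ²)), so the posterior is Inverse-Gamma(α + n/2, β + SS/2) = Inverse-Gamma(10, 34.505).
The mode of Inverse-Gamma(a, b) is b/(a+1) = 34.505/11 ≈ 3.137.

σ̂²_MAP = 3.137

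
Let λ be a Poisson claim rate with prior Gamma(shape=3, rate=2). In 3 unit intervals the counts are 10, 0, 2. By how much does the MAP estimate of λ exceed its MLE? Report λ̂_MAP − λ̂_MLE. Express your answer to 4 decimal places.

MAP − MLE = -1.2000

Σxᵢ = 12. Posterior is Gamma(15, 5); MAP = (15−1)/5 = 14/5 ≈ 2.80000.
MLE = x̄ = 12/3 ≈ 4.00000.
Difference = 14/5 − 12/3 = -6/5 ≈ -1.2000.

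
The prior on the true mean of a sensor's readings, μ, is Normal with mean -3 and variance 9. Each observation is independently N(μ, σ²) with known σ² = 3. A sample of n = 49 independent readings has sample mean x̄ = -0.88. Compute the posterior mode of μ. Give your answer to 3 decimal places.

μ̂_MAP = -0.894

n = 49, x̄ = -0.88.
For a Normal prior and Normal likelihood with known variance, the posterior is Normal; its mode equals its mean, the precision-weighted average.
Prior precision 1/σ₀² = 1/9; data precision n/σ² = 49/3.
μ̂ = ((1/9)·(-3) + (49/3)·(-0.88)) / (1/9 + 49/3) = (-1103/75)/(148/9) = -3309/3700 ≈ -0.894.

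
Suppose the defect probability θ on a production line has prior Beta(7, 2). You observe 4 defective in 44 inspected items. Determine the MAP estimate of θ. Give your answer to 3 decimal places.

Prior: Beta(7, 2).
Data: 4 successes in 44 trials. The binomial likelihood contributes θ^4(1−θ)^40, so the posterior is Beta(7+4, 2+40) = Beta(11, 42).
For Beta(a, b) with a, b > 1 the mode is (a−1)/(a+b−2) = 10/51 ≈ 0.196.

θ̂_MAP = 0.196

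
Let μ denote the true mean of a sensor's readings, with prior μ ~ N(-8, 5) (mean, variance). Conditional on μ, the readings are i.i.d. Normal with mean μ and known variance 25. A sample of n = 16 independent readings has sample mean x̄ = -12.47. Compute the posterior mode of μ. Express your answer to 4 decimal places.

μ̂_MAP = -11.4057

n = 16, x̄ = -12.47.
For a Normal prior and Normal likelihood with known variance, the posterior is Normal; its mode equals its mean, the precision-weighted average.
Prior precision 1/σ₀² = 1/5 = 0.2; data precision n/σ² = 16/25 = 0.64.
μ̂ = (0.2·(-8) + 0.64·(-12.47)) / (0.2 + 0.64) = (-9.5808)/0.84 = -1996/175 ≈ -11.4057.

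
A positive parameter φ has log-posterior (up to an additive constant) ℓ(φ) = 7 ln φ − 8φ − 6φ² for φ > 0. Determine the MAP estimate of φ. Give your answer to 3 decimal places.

ℓ'(φ) = 7/φ − 8 − 12φ. Setting this to zero and multiplying by φ: 12φ² + 8φ − 7 = 0.
φ = (−8 + √(8² + 4·12·7)) / (2·12) = (−8 + √400) / 24 = (−8 + 20)/24 = 1/2.
ℓ''(φ) = −7/φ² − 12 < 0, confirming a maximum.

φ̂_MAP = 0.500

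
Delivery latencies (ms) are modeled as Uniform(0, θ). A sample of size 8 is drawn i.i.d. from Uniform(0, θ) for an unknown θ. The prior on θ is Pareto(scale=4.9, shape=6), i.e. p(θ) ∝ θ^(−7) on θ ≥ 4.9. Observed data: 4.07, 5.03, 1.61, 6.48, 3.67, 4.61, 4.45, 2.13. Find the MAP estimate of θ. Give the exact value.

The Uniform(0, θ) likelihood is θ^(−n) for θ ≥ max(xᵢ), zero otherwise. Here max(xᵢ) = 6.48.
Posterior ∝ θ^(−7) · θ^(−8) = θ^(−15) on θ ≥ max(4.9, 6.48) = 6.48.
This density is strictly decreasing in θ, so the posterior mode lies at the lower boundary of the support.

θ̂_MAP = 6.48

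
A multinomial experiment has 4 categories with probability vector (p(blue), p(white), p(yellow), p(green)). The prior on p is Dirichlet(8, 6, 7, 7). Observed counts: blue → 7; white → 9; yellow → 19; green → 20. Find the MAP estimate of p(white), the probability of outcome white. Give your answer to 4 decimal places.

The posterior is Dirichlet(αᵢ + nᵢ) = Dirichlet(15, 15, 26, 27).
For a Dirichlet(a₁,…,a_K) with all aᵢ > 1, the mode has j-th component (aⱼ − 1)/(Σaᵢ − K).
Here Σaᵢ = 83 and K = 4, so p(white) = (15 − 1)/(83 − 4) = 14/79 ≈ 0.1772.

MAP estimate of p(white) = 0.1772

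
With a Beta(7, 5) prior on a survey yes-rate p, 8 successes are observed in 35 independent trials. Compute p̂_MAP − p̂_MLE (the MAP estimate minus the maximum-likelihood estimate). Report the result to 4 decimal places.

Posterior is Beta(15, 32); MAP = (15−1)/(47−2) = 14/45 ≈ 0.31111.
MLE ignores the prior: p̂_MLE = k/n = 8/35 ≈ 0.22857.
Difference = 14/45 − 8/35 = 26/315 ≈ 0.0825.

MAP − MLE = 0.0825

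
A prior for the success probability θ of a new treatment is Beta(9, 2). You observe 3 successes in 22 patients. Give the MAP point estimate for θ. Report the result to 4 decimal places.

θ̂_MAP = 0.3548

Prior: Beta(9, 2).
Data: 3 successes in 22 trials. The binomial likelihood contributes θ^3(1−θ)^19, so the posterior is Beta(9+3, 2+19) = Beta(12, 21).
For Beta(a, b) with a, b > 1 the mode is (a−1)/(a+b−2) = 11/31 ≈ 0.3548.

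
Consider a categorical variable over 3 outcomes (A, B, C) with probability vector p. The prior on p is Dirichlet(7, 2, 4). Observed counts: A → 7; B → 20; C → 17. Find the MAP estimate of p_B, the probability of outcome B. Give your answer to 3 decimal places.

The posterior is Dirichlet(αᵢ + nᵢ) = Dirichlet(14, 22, 21).
For a Dirichlet(a₁,…,a_K) with all aᵢ > 1, the mode has j-th component (aⱼ − 1)/(Σaᵢ − K).
Here Σaᵢ = 57 and K = 3, so p_B = (22 − 1)/(57 − 3) = 21/54 ≈ 0.389.

MAP estimate of p_B = 0.389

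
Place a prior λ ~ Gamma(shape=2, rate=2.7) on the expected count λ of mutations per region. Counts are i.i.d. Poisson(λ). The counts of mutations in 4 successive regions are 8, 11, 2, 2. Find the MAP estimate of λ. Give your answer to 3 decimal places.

Σxᵢ = 8+11+2+2 = 23, with n = 4.
Posterior ∝ λe^(−2.7λ) · λ^23e^(−4λ) = λ^24e^(−6.7λ), i.e. Gamma(shape=25, rate=6.7).
The mode of a Gamma(a, b) with a ≥ 1 (shape–rate) is (a−1)/b = 24/6.7 ≈ 3.582.

λ̂_MAP = 3.582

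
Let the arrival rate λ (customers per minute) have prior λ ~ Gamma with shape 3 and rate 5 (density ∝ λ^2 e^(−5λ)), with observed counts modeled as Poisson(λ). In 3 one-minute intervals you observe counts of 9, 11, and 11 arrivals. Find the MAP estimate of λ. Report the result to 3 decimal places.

λ̂_MAP = 4.125

Σxᵢ = 9+11+11 = 31, with n = 3.
Posterior ∝ λ^2e^(−5λ) · λ^31e^(−3λ) = λ^33e^(−8λ), i.e. Gamma(shape=34, rate=8).
The mode of a Gamma(a, b) with a ≥ 1 (shape–rate) is (a−1)/b = 33/8 ≈ 4.125.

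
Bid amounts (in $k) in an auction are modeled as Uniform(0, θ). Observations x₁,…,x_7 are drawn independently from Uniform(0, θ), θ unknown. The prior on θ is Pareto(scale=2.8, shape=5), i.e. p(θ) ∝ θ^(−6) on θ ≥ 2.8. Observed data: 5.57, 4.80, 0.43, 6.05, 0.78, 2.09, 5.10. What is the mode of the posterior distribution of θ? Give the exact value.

The Uniform(0, θ) likelihood is θ^(−n) for θ ≥ max(xᵢ), zero otherwise. Here max(xᵢ) = 6.05.
Posterior ∝ θ^(−6) · θ^(−7) = θ^(−13) on θ ≥ max(2.8, 6.05) = 6.05.
This density is strictly decreasing in θ, so the posterior mode lies at the lower boundary of the support.

θ̂_MAP = 6.05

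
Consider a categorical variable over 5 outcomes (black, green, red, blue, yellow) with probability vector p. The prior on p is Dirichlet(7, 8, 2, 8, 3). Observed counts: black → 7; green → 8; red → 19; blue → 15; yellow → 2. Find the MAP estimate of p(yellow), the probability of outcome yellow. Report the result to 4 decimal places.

The posterior is Dirichlet(αᵢ + nᵢ) = Dirichlet(14, 16, 21, 23, 5).
For a Dirichlet(a₁,…,a_K) with all aᵢ > 1, the mode has j-th component (aⱼ − 1)/(Σaᵢ − K).
Here Σaᵢ = 79 and K = 5, so p(yellow) = (5 − 1)/(79 − 5) = 4/74 ≈ 0.0541.

MAP estimate of p(yellow) = 0.0541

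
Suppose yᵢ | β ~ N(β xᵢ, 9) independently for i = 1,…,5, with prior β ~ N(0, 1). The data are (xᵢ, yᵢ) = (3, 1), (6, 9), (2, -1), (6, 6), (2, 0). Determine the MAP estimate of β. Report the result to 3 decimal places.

log p(β | y) = −Σ(yᵢ − βxᵢ)²/(2·9) − β²/(2·1) + const.
Setting the derivative to zero: Σxᵢ(yᵢ − βxᵢ)/9 − β/1 = 0, so β = Σxᵢyᵢ / (Σxᵢ² + σ²/τ²).
Σxᵢyᵢ = 3·1 + 6·9 + 2·(-1) + 6·6 + 2·0 = 91; Σxᵢ² = 89; σ²/τ² = 9.
β̂_MAP = 91 / (89 + 9) = 91/98 ≈ 0.929.

β̂_MAP = 0.929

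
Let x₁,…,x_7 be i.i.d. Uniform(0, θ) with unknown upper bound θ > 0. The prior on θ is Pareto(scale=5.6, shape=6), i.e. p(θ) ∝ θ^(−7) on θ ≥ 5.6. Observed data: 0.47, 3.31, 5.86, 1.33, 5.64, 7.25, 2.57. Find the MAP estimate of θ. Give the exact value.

θ̂_MAP = 7.25

The Uniform(0, θ) likelihood is θ^(−n) for θ ≥ max(xᵢ), zero otherwise. Here max(xᵢ) = 7.25.
Posterior ∝ θ^(−7) · θ^(−7) = θ^(−14) on θ ≥ max(5.6, 7.25) = 7.25.
This density is strictly decreasing in θ, so the posterior mode lies at the lower boundary of the support.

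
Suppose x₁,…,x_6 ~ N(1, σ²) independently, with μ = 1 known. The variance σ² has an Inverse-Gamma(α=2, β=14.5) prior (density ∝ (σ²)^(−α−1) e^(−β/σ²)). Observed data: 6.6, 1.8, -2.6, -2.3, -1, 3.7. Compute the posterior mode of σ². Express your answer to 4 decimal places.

Sum of squared deviations about the known mean: SS = (6.6−1)² + (1.8−1)² + (-2.6−1)² + (-2.3−1)² + (-1−1)² + (3.7−1)² = 67.14.
The Normal likelihood contributes (σ²)^(−n/2) exp(−SS/(2σ²)), so the posterior is Inverse-Gamma(α + n/2, β + SS/2) = Inverse-Gamma(5, 48.07).
The mode of Inverse-Gamma(a, b) is b/(a+1) = 48.07/6 ≈ 8.0117.

σ̂²_MAP = 8.0117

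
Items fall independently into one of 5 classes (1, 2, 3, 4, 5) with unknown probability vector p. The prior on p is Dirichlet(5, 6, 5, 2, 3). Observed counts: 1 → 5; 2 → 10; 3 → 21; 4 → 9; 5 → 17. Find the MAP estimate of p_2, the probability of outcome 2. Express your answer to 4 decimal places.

MAP estimate: 0.1923

The posterior is Dirichlet(αᵢ + nᵢ) = Dirichlet(10, 16, 26, 11, 20).
For a Dirichlet(a₁,…,a_K) with all aᵢ > 1, the mode has j-th component (aⱼ − 1)/(Σaᵢ − K).
Here Σaᵢ = 83 and K = 5, so p_2 = (16 − 1)/(83 − 5) = 15/78 ≈ 0.1923.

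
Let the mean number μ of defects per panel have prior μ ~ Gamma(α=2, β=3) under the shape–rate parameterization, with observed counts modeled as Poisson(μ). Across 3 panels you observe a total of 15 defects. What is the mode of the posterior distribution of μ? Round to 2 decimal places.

Σxᵢ = 15, n = 3.
Posterior ∝ μe^(−3μ) · μ^15e^(−3μ) = μ^16e^(−6μ), i.e. Gamma(shape=17, rate=6).
The mode of a Gamma(a, b) with a ≥ 1 (shape–rate) is (a−1)/b = 16/6 ≈ 2.67.

μ̂_MAP = 2.67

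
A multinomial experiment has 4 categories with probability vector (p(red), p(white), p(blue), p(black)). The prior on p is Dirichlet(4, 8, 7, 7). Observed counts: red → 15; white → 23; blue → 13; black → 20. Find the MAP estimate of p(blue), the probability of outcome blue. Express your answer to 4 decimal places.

MAP estimate of p(blue) = 0.2043

The posterior is Dirichlet(αᵢ + nᵢ) = Dirichlet(19, 31, 20, 27).
For a Dirichlet(a₁,…,a_K) with all aᵢ > 1, the mode has j-th component (aⱼ − 1)/(Σaᵢ − K).
Here Σaᵢ = 97 and K = 4, so p(blue) = (20 − 1)/(97 − 4) = 19/93 ≈ 0.2043.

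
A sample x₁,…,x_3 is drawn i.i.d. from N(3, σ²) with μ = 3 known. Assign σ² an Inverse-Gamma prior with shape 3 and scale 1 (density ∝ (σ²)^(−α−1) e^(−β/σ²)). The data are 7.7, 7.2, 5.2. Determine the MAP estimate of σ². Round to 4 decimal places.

σ̂²_MAP = 4.2336

Sum of squared deviations about the known mean: SS = (7.7−3)² + (7.2−3)² + (5.2−3)² = 44.57.
The Normal likelihood contributes (σ²)^(−n/2) exp(−SS/(2σ²)), so the posterior is Inverse-Gamma(α + n/2, β + SS/2) = Inverse-Gamma(4.5, 23.285).
The mode of Inverse-Gamma(a, b) is b/(a+1) = 23.285/5.5 ≈ 4.2336.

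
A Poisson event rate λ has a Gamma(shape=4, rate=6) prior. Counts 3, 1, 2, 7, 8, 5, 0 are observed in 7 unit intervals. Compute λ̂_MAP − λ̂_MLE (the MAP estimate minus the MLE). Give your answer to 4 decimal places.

Σxᵢ = 26. Posterior is Gamma(30, 13); MAP = (30−1)/13 = 29/13 ≈ 2.23077.
MLE = x̄ = 26/7 ≈ 3.71429.
Difference = 29/13 − 26/7 = -135/91 ≈ -1.4835.

MAP − MLE = -1.4835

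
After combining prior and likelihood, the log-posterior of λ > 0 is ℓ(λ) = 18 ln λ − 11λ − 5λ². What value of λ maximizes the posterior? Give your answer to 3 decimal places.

ℓ'(λ) = 18/λ − 11 − 10λ. Setting this to zero and multiplying by λ: 10λ² + 11λ − 18 = 0.
λ = (−11 + √(11² + 4·10·18)) / (2·10) = (−11 + √841) / 20 = (−11 + 29)/20 = 9/10.
ℓ''(λ) = −18/λ² − 10 < 0, confirming a maximum.

λ̂_MAP = 0.900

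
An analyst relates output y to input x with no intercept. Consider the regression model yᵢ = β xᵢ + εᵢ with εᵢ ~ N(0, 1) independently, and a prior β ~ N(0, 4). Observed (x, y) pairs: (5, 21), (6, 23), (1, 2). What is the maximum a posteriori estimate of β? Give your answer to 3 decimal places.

log p(β | y) = −Σ(yᵢ − βxᵢ)²/(2·1) − β²/(2·4) + const.
Setting the derivative to zero: Σxᵢ(yᵢ − βxᵢ)/1 − β/4 = 0, so β = Σxᵢyᵢ / (Σxᵢ² + σ²/τ²).
Σxᵢyᵢ = 5·21 + 6·23 + 1·2 = 245; Σxᵢ² = 62; σ²/τ² = 0.25.
β̂_MAP = 245 / (62 + 0.25) = 245/62.25 ≈ 3.936.

β̂_MAP = 3.936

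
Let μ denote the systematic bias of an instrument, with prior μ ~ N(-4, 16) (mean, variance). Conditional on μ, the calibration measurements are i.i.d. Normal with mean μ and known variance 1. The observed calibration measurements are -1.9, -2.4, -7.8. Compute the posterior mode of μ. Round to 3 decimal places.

μ̂_MAP = -4.033

n = 3; x̄ = ((-1.9) + (-2.4) + (-7.8))/3 = -12.1/3 = -121/30 ≈ -4.0333.
For a Normal prior and Normal likelihood with known variance, the posterior is Normal; its mode equals its mean, the precision-weighted average.
Prior precision 1/σ₀² = 1/16 = 0.0625; data precision n/σ² = 3/1 = 3.
μ̂ = (0.0625·(-4) + 3·(-121/30)) / (0.0625 + 3) = (-12.35)/3.0625 = -988/245 ≈ -4.033.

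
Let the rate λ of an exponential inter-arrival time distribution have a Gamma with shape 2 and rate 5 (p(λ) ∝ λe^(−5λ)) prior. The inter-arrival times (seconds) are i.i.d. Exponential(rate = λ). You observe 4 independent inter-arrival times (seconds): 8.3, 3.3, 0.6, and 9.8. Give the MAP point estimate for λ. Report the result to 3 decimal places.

The Exponential(rate=λ) likelihood is ∝ λ^n e^(−λΣtᵢ). Here n = 4 and Σtᵢ = 8.3 + 3.3 + 0.6 + 9.8 = 22.
Posterior ∝ λe^(−5λ) · λ^4e^(−22λ) = λ^5e^(−27λ), i.e. Gamma(6, 27).
Mode = (a−1)/b = 5/27 ≈ 0.185.

λ̂_MAP = 0.185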